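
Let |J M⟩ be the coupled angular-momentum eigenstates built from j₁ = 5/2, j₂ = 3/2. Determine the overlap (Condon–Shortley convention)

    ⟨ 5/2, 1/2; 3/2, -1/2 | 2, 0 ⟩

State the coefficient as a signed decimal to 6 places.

√[5·2!3!1!/7! · 3!2!1!2!2!2!] = √(8/7)
  +(−1)^0/∏(0,2,2,1,1,0)! = 1/4  (running 1/4)
  +(−1)^1/∏(1,1,1,0,2,1)! = -1/2  (running -1/4)
⟨..|..⟩ = √(8/7)·(-1/4) = -0.267261

-0.267261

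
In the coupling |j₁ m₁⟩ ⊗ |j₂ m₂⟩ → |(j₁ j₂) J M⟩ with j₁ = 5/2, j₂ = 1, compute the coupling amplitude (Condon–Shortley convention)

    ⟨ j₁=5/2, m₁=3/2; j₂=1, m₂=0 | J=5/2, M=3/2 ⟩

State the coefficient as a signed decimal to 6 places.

+0.507093  (= +√(9/35))

triangle: 1!×4!×1!/7! = 24/5040
(j±m)!: 4!×1!×1!×1!×4!×1! = 576
prefactor² = (2J+1)×Δ×N² = 576/35
  k=0: +1/(0!×1!×1!×1!×3!×0!) = 1/6
  k=1: −1/(1!×0!×0!×0!×4!×1!) = -1/24
Σ = 1/8  ⇒  CG² = 576/35×1/8² = 9/35
CG = +√(9/35) = +0.507093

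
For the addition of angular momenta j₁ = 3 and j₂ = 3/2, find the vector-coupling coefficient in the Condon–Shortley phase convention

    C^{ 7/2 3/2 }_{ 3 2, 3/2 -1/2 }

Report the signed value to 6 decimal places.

√[8·1!5!2!/9! · 5!1!1!2!5!2!] = √(6400/21)
  +(−1)^0/∏(0,1,1,1,4,1)! = 1/24  (running 1/24)
  +(−1)^1/∏(1,0,0,0,5,2)! = -1/240  (running 3/80)
⟨..|..⟩ = √(6400/21)·(3/80) = +0.654654

+√(3/7) ≈ +0.654654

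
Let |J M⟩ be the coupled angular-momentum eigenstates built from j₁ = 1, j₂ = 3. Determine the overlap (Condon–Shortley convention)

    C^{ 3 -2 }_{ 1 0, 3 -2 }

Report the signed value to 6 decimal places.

j₁+j₂−J=1  J+j₁−j₂=1  J−j₁+j₂=5  j₁+j₂+J+1=8
(j₁±m₁, j₂±m₂, J±M) = (1,1,1,5,1,5)
P² = 300
sum k=0..1:
  [0] +1/24 = 1/24
  [1] −1/120 = -1/120
S = 1/30
C² = P²·S² = 1/3 ; C = +0.577350

+0.577350  (= +√(1/3))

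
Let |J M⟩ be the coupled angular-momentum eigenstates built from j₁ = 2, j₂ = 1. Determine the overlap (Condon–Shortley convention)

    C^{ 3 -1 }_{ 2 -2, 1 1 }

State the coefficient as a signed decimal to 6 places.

j₁+j₂−J=0  J+j₁−j₂=4  J−j₁+j₂=2  j₁+j₂+J+1=7
(j₁±m₁, j₂±m₂, J±M) = (0,4,2,0,2,4)
P² = 768/5
sum k=0..0:
  [0] +1/48 = 1/48
S = 1/48
C² = P²·S² = 1/15 ; C = +0.258199

+√(1/15) ≈ +0.258199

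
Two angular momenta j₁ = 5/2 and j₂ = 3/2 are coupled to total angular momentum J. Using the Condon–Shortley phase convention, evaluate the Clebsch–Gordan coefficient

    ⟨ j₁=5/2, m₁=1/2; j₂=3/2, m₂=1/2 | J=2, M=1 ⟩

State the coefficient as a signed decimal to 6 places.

−√(25/84) = -0.545545

triangle: 2!·3!·1!/7! = 12/5040
(j±m)!: 3!·2!·2!·1!·3!·1! = 144
prefactor² = (2J+1)·Δ·N² = 12/7
  k=1: −1/(1!·1!·1!·1!·2!·0!) = -1/2
  k=2: +1/(2!·0!·0!·0!·3!·1!) = 1/12
Σ = -5/12  ⇒  CG² = 12/7·(-5/12)² = 25/84
CG = −√(25/84) = -0.545545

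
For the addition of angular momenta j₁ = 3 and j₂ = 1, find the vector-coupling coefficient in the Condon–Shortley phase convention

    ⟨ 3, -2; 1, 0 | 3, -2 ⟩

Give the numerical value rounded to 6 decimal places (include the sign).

j₁+j₂−J=1  J+j₁−j₂=5  J−j₁+j₂=1  j₁+j₂+J+1=8
(j₁±m₁, j₂±m₂, J±M) = (1,5,1,1,1,5)
P² = 300
sum k=0..1:
  [0] +1/120 = 1/120
  [1] −1/24 = -1/24
S = -1/30
C² = P²·S² = 1/3 ; C = -0.577350

−√(1/3) = -0.577350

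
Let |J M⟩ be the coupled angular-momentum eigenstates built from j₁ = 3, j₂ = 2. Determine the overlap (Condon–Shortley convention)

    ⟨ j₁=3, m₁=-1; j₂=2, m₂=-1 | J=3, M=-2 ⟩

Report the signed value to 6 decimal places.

-0.500000

√[7·2!4!2!/9! · 2!4!1!3!1!5!] = √(64)
  +(−1)^0/∏(0,2,4,1,0,1)! = 1/48  (running 1/48)
  +(−1)^1/∏(1,1,3,0,1,2)! = -1/12  (running -1/16)
⟨..|..⟩ = √(64)·(-1/16) = -0.500000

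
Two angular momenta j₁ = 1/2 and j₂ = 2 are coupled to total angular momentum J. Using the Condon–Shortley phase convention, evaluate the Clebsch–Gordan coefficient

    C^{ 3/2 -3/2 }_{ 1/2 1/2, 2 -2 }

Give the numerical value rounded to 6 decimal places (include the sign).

triangle: 1!·0!·3!/5! = 6/120
(j±m)!: 1!·0!·0!·4!·0!·3! = 144
prefactor² = (2J+1)·Δ·N² = 144/5
  k=0: +1/(0!·1!·0!·0!·0!·3!) = 1/6
Σ = 1/6  ⇒  CG² = 144/5·1/6² = 4/5
CG = +√(4/5) = +0.894427

+√(4/5) = +0.894427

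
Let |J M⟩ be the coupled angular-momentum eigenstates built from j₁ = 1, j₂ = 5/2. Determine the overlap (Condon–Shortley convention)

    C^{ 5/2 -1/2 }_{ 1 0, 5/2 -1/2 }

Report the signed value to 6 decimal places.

triangle: 1!*1!*4!/7! = 24/5040
(j±m)!: 1!*1!*2!*3!*2!*3! = 144
prefactor² = (2J+1)*Δ*N² = 144/35
  k=0: +1/(0!*1!*1!*2!*0!*2!) = 1/4
  k=1: −1/(1!*0!*0!*1!*1!*3!) = -1/6
Σ = 1/12  ⇒  CG² = 144/35*1/12² = 1/35
CG = +√(1/35) = +0.169031

+0.169031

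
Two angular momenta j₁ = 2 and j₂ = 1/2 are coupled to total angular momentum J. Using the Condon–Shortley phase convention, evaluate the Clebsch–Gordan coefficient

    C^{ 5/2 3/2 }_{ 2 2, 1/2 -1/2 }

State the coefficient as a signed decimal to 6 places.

√[6·0!4!1!/6! · 4!0!0!1!4!1!] = √(576/5)
  +(−1)^0/∏(0,0,0,0,4,1)! = 1/24  (running 1/24)
⟨..|..⟩ = √(576/5)·(1/24) = +0.447214

+0.447214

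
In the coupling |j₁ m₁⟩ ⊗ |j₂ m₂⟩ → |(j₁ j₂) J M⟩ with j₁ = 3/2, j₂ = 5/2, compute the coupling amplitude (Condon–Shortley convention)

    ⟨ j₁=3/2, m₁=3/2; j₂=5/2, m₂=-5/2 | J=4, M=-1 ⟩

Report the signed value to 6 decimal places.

+√(1/56) = +0.133631

√[9·0!3!5!/9! · 3!0!0!5!3!5!] = √(64800/7)
  +(−1)^0/∏(0,0,0,0,3,5)! = 1/720  (running 1/720)
⟨..|..⟩ = √(64800/7)·(1/720) = +0.133631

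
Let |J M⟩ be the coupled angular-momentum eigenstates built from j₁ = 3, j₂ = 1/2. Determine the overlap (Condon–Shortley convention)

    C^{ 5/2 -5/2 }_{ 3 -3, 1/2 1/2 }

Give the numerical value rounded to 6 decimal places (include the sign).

j₁+j₂−J=1  J+j₁−j₂=5  J−j₁+j₂=0  j₁+j₂+J+1=7
(j₁±m₁, j₂±m₂, J±M) = (0,6,1,0,0,5)
P² = 86400/7
sum k=1..1:
  [1] −1/120 = -1/120
S = -1/120
C² = P²·S² = 6/7 ; C = -0.925820

-0.925820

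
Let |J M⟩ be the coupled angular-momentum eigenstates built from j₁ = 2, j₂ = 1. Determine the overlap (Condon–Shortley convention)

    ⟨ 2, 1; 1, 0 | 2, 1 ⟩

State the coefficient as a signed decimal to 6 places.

+√(1/6) = +0.408248

triangle: 1!*3!*1!/6! = 6/720
(j±m)!: 3!*1!*1!*1!*3!*1! = 36
prefactor² = (2J+1)*Δ*N² = 3/2
  k=0: +1/(0!*1!*1!*1!*2!*0!) = 1/2
  k=1: −1/(1!*0!*0!*0!*3!*1!) = -1/6
Σ = 1/3  ⇒  CG² = 3/2*1/3² = 1/6
CG = +√(1/6) = +0.408248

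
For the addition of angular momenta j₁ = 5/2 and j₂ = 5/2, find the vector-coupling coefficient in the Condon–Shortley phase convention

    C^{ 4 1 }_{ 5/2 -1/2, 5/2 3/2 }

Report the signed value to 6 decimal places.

√[9·1!4!4!/10! · 2!3!4!1!5!3!] = √(10368/35)
  +(−1)^0/∏(0,1,3,4,1,0)! = 1/144  (running 1/144)
  +(−1)^1/∏(1,0,2,3,2,1)! = -1/24  (running -5/144)
⟨..|..⟩ = √(10368/35)·(-5/144) = -0.597614

−√(5/14) = -0.597614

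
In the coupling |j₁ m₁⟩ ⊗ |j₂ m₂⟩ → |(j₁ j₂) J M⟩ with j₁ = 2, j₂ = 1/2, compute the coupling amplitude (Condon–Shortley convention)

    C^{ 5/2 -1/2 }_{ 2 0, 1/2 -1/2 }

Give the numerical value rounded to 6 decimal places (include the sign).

j₁+j₂−J=0  J+j₁−j₂=4  J−j₁+j₂=1  j₁+j₂+J+1=6
(j₁±m₁, j₂±m₂, J±M) = (2,2,0,1,2,3)
P² = 48/5
sum k=0..0:
  [0] +1/4 = 1/4
S = 1/4
C² = P²·S² = 3/5 ; C = +0.774597

+0.774597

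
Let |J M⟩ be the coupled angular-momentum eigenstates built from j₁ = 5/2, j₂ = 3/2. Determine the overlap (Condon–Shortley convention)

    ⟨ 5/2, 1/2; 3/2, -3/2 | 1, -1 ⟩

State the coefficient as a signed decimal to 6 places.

triangle: 3!×2!×0!/6! = 12/720
(j±m)!: 3!×2!×0!×3!×0!×2! = 144
prefactor² = (2J+1)×Δ×N² = 36/5
  k=0: +1/(0!×3!×2!×0!×0!×0!) = 1/12
Σ = 1/12  ⇒  CG² = 36/5×1/12² = 1/20
CG = +√(1/20) = +0.223607

+0.223607  (= +√(1/20))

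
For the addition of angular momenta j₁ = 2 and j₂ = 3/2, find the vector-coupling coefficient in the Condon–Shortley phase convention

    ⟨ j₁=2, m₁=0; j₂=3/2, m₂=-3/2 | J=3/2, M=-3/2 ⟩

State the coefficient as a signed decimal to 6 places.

+0.447214

√[4·2!2!1!/6! · 2!2!0!3!0!3!] = √(16/5)
  +(−1)^0/∏(0,2,2,0,0,1)! = 1/4  (running 1/4)
⟨..|..⟩ = √(16/5)·(1/4) = +0.447214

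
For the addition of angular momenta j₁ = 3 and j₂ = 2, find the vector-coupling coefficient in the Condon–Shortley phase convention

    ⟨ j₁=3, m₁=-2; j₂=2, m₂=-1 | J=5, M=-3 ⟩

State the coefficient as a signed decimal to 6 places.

+0.730297

√[11·0!6!4!/11! · 1!5!1!3!2!8!] = √(276480)
  +(−1)^0/∏(0,0,5,1,1,3)! = 1/720  (running 1/720)
⟨..|..⟩ = √(276480)·(1/720) = +0.730297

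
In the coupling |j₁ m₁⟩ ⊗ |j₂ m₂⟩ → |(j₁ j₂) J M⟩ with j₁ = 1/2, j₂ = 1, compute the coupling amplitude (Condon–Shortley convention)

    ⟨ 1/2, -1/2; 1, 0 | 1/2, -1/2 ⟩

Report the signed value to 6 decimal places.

-0.577350

√[2·1!0!1!/3! · 0!1!1!1!0!1!] = √(1/3)
  +(−1)^1/∏(1,0,0,0,0,1)! = -1  (running -1)
⟨..|..⟩ = √(1/3)·(-1) = -0.577350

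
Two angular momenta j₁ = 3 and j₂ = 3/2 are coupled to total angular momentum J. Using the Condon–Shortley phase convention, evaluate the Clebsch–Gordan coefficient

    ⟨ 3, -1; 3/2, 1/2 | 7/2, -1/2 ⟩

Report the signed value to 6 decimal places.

√[8·1!5!2!/9! · 2!4!2!1!3!4!] = √(512/7)
  +(−1)^0/∏(0,1,4,2,1,0)! = 1/48  (running 1/48)
  +(−1)^1/∏(1,0,3,1,2,1)! = -1/12  (running -1/16)
⟨..|..⟩ = √(512/7)·(-1/16) = -0.534522

−√(2/7) = -0.534522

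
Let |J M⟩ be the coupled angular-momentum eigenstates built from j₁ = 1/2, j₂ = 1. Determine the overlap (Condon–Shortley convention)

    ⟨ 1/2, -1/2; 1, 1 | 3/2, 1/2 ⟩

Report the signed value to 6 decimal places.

j₁+j₂−J=0  J+j₁−j₂=1  J−j₁+j₂=2  j₁+j₂+J+1=4
(j₁±m₁, j₂±m₂, J±M) = (0,1,2,0,2,1)
P² = 4/3
sum k=0..0:
  [0] +1/2 = 1/2
S = 1/2
C² = P²·S² = 1/3 ; C = +0.577350

+0.577350  (= +√(1/3))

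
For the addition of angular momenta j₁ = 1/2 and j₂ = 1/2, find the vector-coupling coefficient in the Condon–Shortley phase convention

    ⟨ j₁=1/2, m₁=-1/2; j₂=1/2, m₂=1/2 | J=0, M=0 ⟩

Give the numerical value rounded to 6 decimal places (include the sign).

j₁+j₂−J=1  J+j₁−j₂=0  J−j₁+j₂=0  j₁+j₂+J+1=2
(j₁±m₁, j₂±m₂, J±M) = (0,1,1,0,0,0)
P² = 1/2
sum k=1..1:
  [1] −1/1 = -1
S = -1
C² = P²·S² = 1/2 ; C = -0.707107

−√(1/2) = -0.707107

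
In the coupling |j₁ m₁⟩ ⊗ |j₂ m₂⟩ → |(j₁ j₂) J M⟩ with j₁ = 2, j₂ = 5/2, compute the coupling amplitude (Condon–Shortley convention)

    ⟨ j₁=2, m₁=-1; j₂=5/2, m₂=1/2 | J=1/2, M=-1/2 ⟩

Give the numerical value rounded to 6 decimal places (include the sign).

j₁+j₂−J=4  J+j₁−j₂=0  J−j₁+j₂=1  j₁+j₂+J+1=6
(j₁±m₁, j₂±m₂, J±M) = (1,3,3,2,0,1)
P² = 24/5
sum k=3..3:
  [3] −1/6 = -1/6
S = -1/6
C² = P²·S² = 2/15 ; C = -0.365148

−√(2/15) ≈ -0.365148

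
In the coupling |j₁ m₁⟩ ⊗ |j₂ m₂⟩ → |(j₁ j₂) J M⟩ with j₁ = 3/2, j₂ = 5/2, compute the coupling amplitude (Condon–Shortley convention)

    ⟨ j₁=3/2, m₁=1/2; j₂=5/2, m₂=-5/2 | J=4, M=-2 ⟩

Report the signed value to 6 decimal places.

+√(3/28) = +0.327327

√[9·0!3!5!/9! · 2!1!0!5!2!6!] = √(43200/7)
  +(−1)^0/∏(0,0,1,0,2,5)! = 1/240  (running 1/240)
⟨..|..⟩ = √(43200/7)·(1/240) = +0.327327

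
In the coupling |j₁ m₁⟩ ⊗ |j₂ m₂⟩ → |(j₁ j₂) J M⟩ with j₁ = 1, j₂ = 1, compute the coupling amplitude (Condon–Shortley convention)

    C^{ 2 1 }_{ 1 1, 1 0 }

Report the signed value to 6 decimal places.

+0.707107

triangle: 0!*2!*2!/5! = 4/120
(j±m)!: 2!*0!*1!*1!*3!*1! = 12
prefactor² = (2J+1)*Δ*N² = 2
  k=0: +1/(0!*0!*0!*1!*2!*1!) = 1/2
Σ = 1/2  ⇒  CG² = 2*1/2² = 1/2
CG = +√(1/2) = +0.707107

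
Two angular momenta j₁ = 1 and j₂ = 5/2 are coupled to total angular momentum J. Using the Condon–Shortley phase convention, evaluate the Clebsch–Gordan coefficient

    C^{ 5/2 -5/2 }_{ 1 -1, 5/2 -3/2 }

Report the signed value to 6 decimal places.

-0.534522  (= −√(2/7))

triangle: 1!*1!*4!/7! = 24/5040
(j±m)!: 0!*2!*1!*4!*0!*5! = 5760
prefactor² = (2J+1)*Δ*N² = 1152/7
  k=1: −1/(1!*0!*1!*0!*0!*4!) = -1/24
Σ = -1/24  ⇒  CG² = 1152/7*(-1/24)² = 2/7
CG = −√(2/7) = -0.534522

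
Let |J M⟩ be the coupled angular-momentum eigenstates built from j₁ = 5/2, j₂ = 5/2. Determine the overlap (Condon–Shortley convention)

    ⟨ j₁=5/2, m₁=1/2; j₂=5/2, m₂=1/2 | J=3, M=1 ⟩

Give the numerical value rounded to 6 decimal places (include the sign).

√[7·2!3!3!/9! · 3!2!3!2!4!2!] = √(48/5)
  +(−1)^0/∏(0,2,2,3,1,0)! = 1/24  (running 1/24)
  +(−1)^1/∏(1,1,1,2,2,1)! = -1/4  (running -5/24)
  +(−1)^2/∏(2,0,0,1,3,2)! = 1/24  (running -1/6)
⟨..|..⟩ = √(48/5)·(-1/6) = -0.516398

-0.516398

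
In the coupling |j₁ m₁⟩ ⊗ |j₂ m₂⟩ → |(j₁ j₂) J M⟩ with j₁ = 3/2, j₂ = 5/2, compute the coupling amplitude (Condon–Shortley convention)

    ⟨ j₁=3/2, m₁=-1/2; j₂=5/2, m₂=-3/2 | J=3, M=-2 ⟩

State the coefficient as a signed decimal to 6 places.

triangle: 1!×2!×4!/8! = 48/40320
(j±m)!: 1!×2!×1!×4!×1!×5! = 5760
prefactor² = (2J+1)×Δ×N² = 48
  k=0: +1/(0!×1!×2!×1!×0!×3!) = 1/12
  k=1: −1/(1!×0!×1!×0!×1!×4!) = -1/24
Σ = 1/24  ⇒  CG² = 48×1/24² = 1/12
CG = +√(1/12) = +0.288675

+0.288675  (= +√(1/12))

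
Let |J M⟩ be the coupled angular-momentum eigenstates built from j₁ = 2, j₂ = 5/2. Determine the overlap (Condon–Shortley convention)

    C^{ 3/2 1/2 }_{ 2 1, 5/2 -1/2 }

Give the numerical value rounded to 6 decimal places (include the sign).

−√(5/21) ≈ -0.487950

j₁+j₂−J=3  J+j₁−j₂=1  J−j₁+j₂=2  j₁+j₂+J+1=7
(j₁±m₁, j₂±m₂, J±M) = (3,1,2,3,2,1)
P² = 48/35
sum k=0..1:
  [0] +1/12 = 1/12
  [1] −1/2 = -1/2
S = -5/12
C² = P²·S² = 5/21 ; C = -0.487950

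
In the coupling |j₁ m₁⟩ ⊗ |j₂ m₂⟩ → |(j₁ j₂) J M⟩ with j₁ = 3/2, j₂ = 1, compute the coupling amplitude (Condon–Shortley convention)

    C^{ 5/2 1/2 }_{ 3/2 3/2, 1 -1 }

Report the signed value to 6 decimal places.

triangle: 0!*3!*2!/6! = 12/720
(j±m)!: 3!*0!*0!*2!*3!*2! = 144
prefactor² = (2J+1)*Δ*N² = 72/5
  k=0: +1/(0!*0!*0!*0!*3!*2!) = 1/12
Σ = 1/12  ⇒  CG² = 72/5*1/12² = 1/10
CG = +√(1/10) = +0.316228

+0.316228  (= +√(1/10))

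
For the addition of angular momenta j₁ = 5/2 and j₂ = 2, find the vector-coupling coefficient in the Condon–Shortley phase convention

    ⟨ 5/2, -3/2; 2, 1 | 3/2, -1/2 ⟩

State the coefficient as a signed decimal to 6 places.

+√(2/105) = +0.138013

triangle: 3!*2!*1!/7! = 12/5040
(j±m)!: 1!*4!*3!*1!*1!*2! = 288
prefactor² = (2J+1)*Δ*N² = 96/35
  k=2: +1/(2!*1!*2!*1!*0!*0!) = 1/4
  k=3: −1/(3!*0!*1!*0!*1!*1!) = -1/6
Σ = 1/12  ⇒  CG² = 96/35*1/12² = 2/105
CG = +√(2/105) = +0.138013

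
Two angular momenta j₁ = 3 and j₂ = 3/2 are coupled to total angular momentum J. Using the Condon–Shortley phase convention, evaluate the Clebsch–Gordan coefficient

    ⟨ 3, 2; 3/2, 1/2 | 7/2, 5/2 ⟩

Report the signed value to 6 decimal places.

√[8·1!5!2!/9! · 5!1!2!1!6!1!] = √(6400/7)
  +(−1)^0/∏(0,1,1,2,4,0)! = 1/48  (running 1/48)
  +(−1)^1/∏(1,0,0,1,5,1)! = -1/120  (running 1/80)
⟨..|..⟩ = √(6400/7)·(1/80) = +0.377964

+√(1/7) = +0.377964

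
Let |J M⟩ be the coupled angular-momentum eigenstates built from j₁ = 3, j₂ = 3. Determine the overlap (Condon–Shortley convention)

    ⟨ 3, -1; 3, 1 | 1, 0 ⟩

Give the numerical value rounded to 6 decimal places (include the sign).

−√(1/28) = -0.188982

triangle: 5!×1!×1!/8! = 120/40320
(j±m)!: 2!×4!×4!×2!×1!×1! = 2304
prefactor² = (2J+1)×Δ×N² = 144/7
  k=3: −1/(3!×2!×1!×1!×0!×0!) = -1/12
  k=4: +1/(4!×1!×0!×0!×1!×1!) = 1/24
Σ = -1/24  ⇒  CG² = 144/7×(-1/24)² = 1/28
CG = −√(1/28) = -0.188982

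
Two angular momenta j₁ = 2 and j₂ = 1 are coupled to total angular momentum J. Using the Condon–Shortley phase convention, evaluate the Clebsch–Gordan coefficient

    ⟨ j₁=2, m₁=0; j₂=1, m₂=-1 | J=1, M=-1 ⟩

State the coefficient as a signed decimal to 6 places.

√[3·2!2!0!/5! · 2!2!0!2!0!2!] = √(8/5)
  +(−1)^0/∏(0,2,2,0,0,0)! = 1/4  (running 1/4)
⟨..|..⟩ = √(8/5)·(1/4) = +0.316228

+√(1/10) ≈ +0.316228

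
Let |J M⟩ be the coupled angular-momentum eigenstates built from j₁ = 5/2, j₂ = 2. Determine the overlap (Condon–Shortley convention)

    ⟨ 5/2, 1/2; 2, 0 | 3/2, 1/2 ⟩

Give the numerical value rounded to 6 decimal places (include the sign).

-0.239046

j₁+j₂−J=3  J+j₁−j₂=2  J−j₁+j₂=1  j₁+j₂+J+1=7
(j₁±m₁, j₂±m₂, J±M) = (3,2,2,2,2,1)
P² = 32/35
sum k=1..2:
  [1] −1/2 = -1/2
  [2] +1/4 = 1/4
S = -1/4
C² = P²·S² = 2/35 ; C = -0.239046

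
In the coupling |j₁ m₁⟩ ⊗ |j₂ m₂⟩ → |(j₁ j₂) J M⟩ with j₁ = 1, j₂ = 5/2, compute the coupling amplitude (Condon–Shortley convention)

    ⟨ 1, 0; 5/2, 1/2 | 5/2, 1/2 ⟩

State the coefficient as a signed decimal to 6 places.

-0.169031  (= −√(1/35))

√[6·1!1!4!/7! · 1!1!3!2!3!2!] = √(144/35)
  +(−1)^0/∏(0,1,1,3,0,1)! = 1/6  (running 1/6)
  +(−1)^1/∏(1,0,0,2,1,2)! = -1/4  (running -1/12)
⟨..|..⟩ = √(144/35)·(-1/12) = -0.169031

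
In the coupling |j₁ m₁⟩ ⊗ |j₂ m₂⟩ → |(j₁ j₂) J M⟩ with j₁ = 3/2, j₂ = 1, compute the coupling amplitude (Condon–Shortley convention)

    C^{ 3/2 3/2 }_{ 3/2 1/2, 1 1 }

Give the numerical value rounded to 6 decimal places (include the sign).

−√(2/5) ≈ -0.632456

√[4·1!2!1!/5! · 2!1!2!0!3!0!] = √(8/5)
  +(−1)^1/∏(1,0,0,1,2,0)! = -1/2  (running -1/2)
⟨..|..⟩ = √(8/5)·(-1/2) = -0.632456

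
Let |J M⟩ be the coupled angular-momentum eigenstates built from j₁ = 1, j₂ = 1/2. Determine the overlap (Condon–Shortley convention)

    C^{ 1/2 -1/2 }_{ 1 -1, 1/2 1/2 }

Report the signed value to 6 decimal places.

−√(2/3) ≈ -0.816497

√[2·1!1!0!/3! · 0!2!1!0!0!1!] = √(2/3)
  +(−1)^1/∏(1,0,1,0,0,0)! = -1  (running -1)
⟨..|..⟩ = √(2/3)·(-1) = -0.816497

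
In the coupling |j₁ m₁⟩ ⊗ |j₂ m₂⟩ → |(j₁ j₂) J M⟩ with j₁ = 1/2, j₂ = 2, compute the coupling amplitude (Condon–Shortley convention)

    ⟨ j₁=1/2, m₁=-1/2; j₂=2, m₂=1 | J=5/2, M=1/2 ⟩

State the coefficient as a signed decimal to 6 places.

triangle: 0!·1!·4!/6! = 24/720
(j±m)!: 0!·1!·3!·1!·3!·2! = 72
prefactor² = (2J+1)·Δ·N² = 72/5
  k=0: +1/(0!·0!·1!·3!·0!·1!) = 1/6
Σ = 1/6  ⇒  CG² = 72/5·1/6² = 2/5
CG = +√(2/5) = +0.632456

+0.632456  (= +√(2/5))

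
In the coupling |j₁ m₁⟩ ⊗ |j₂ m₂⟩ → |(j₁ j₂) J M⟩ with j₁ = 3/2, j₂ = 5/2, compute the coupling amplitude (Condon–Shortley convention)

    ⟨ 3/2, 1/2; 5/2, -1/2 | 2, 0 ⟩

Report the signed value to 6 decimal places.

-0.267261  (= −√(1/14))

triangle: 2!*1!*3!/7! = 12/5040
(j±m)!: 2!*1!*2!*3!*2!*2! = 96
prefactor² = (2J+1)*Δ*N² = 8/7
  k=0: +1/(0!*2!*1!*2!*0!*1!) = 1/4
  k=1: −1/(1!*1!*0!*1!*1!*2!) = -1/2
Σ = -1/4  ⇒  CG² = 8/7*(-1/4)² = 1/14
CG = −√(1/14) = -0.267261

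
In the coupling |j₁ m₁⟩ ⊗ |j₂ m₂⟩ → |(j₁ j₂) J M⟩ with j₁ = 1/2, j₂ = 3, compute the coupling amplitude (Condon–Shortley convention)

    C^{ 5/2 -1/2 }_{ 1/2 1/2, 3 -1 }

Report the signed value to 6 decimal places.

triangle: 1!·0!·5!/7! = 120/5040
(j±m)!: 1!·0!·2!·4!·2!·3! = 576
prefactor² = (2J+1)·Δ·N² = 576/7
  k=0: +1/(0!·1!·0!·2!·0!·3!) = 1/12
Σ = 1/12  ⇒  CG² = 576/7·1/12² = 4/7
CG = +√(4/7) = +0.755929

+√(4/7) ≈ +0.755929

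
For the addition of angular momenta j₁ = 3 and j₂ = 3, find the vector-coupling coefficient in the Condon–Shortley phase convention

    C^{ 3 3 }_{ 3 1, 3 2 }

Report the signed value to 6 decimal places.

+√(1/3) ≈ +0.577350

triangle: 3!·3!·3!/10! = 216/3628800
(j±m)!: 4!·2!·5!·1!·6!·0! = 4147200
prefactor² = (2J+1)·Δ·N² = 1728
  k=2: +1/(2!·1!·0!·3!·3!·0!) = 1/72
Σ = 1/72  ⇒  CG² = 1728·1/72² = 1/3
CG = +√(1/3) = +0.577350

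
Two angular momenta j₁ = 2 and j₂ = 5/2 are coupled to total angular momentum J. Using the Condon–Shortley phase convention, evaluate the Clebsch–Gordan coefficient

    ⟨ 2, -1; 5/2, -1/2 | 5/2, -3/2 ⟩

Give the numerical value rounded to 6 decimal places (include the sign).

√[6·2!2!3!/8! · 1!3!2!3!1!4!] = √(216/35)
  +(−1)^1/∏(1,1,2,1,0,2)! = -1/4  (running -1/4)
  +(−1)^2/∏(2,0,1,0,1,3)! = 1/12  (running -1/6)
⟨..|..⟩ = √(216/35)·(-1/6) = -0.414039

-0.414039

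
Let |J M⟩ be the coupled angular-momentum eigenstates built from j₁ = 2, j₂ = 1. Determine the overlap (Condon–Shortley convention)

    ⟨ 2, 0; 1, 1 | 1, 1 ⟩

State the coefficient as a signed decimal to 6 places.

√[3·2!2!0!/5! · 2!2!2!0!2!0!] = √(8/5)
  +(−1)^2/∏(2,0,0,0,2,0)! = 1/4  (running 1/4)
⟨..|..⟩ = √(8/5)·(1/4) = +0.316228

+0.316228  (= +√(1/10))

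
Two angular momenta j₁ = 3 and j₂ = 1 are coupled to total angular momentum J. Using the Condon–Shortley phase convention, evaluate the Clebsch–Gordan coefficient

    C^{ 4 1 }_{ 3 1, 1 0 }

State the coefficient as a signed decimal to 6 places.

+0.731925  (= +√(15/28))

triangle: 0!×6!×2!/9! = 1440/362880
(j±m)!: 4!×2!×1!×1!×5!×3! = 34560
prefactor² = (2J+1)×Δ×N² = 8640/7
  k=0: +1/(0!×0!×2!×1!×4!×1!) = 1/48
Σ = 1/48  ⇒  CG² = 8640/7×1/48² = 15/28
CG = +√(15/28) = +0.731925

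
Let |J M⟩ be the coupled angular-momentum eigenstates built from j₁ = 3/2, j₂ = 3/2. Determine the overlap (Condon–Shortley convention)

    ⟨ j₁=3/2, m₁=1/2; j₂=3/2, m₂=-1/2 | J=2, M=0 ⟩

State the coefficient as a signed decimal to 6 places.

√[5·1!2!2!/6! · 2!1!1!2!2!2!] = √(4/9)
  +(−1)^0/∏(0,1,1,1,1,1)! = 1  (running 1)
  +(−1)^1/∏(1,0,0,0,2,2)! = -1/4  (running 3/4)
⟨..|..⟩ = √(4/9)·(3/4) = +0.500000

+√(1/4) ≈ +0.500000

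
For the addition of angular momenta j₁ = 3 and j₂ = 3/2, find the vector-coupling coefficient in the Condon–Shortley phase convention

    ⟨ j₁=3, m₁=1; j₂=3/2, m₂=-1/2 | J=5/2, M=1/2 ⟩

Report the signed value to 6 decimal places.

-0.119523

√[6·2!4!1!/8! · 4!2!1!2!3!2!] = √(288/35)
  +(−1)^0/∏(0,2,2,1,2,0)! = 1/8  (running 1/8)
  +(−1)^1/∏(1,1,1,0,3,1)! = -1/6  (running -1/24)
⟨..|..⟩ = √(288/35)·(-1/24) = -0.119523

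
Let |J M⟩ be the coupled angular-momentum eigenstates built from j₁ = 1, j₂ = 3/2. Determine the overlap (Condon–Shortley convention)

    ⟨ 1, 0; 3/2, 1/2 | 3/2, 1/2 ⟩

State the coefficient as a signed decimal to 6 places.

-0.258199

triangle: 1!*1!*2!/5! = 2/120
(j±m)!: 1!*1!*2!*1!*2!*1! = 4
prefactor² = (2J+1)*Δ*N² = 4/15
  k=0: +1/(0!*1!*1!*2!*0!*0!) = 1/2
  k=1: −1/(1!*0!*0!*1!*1!*1!) = -1
Σ = -1/2  ⇒  CG² = 4/15*(-1/2)² = 1/15
CG = −√(1/15) = -0.258199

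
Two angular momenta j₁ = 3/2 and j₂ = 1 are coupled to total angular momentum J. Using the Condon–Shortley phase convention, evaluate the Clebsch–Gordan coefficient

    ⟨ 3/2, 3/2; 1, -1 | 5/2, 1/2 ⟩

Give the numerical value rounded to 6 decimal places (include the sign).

triangle: 0!·3!·2!/6! = 12/720
(j±m)!: 3!·0!·0!·2!·3!·2! = 144
prefactor² = (2J+1)·Δ·N² = 72/5
  k=0: +1/(0!·0!·0!·0!·3!·2!) = 1/12
Σ = 1/12  ⇒  CG² = 72/5·1/12² = 1/10
CG = +√(1/10) = +0.316228

+0.316228  (= +√(1/10))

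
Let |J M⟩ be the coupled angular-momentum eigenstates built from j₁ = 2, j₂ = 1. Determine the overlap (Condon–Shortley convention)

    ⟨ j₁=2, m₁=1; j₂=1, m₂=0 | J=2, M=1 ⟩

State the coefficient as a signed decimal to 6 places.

j₁+j₂−J=1  J+j₁−j₂=3  J−j₁+j₂=1  j₁+j₂+J+1=6
(j₁±m₁, j₂±m₂, J±M) = (3,1,1,1,3,1)
P² = 3/2
sum k=0..1:
  [0] +1/2 = 1/2
  [1] −1/6 = -1/6
S = 1/3
C² = P²·S² = 1/6 ; C = +0.408248

+0.408248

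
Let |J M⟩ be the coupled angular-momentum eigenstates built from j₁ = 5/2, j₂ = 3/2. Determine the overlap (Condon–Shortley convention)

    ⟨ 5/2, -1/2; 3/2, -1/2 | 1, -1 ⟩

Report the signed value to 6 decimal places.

-0.387298

j₁+j₂−J=3  J+j₁−j₂=2  J−j₁+j₂=0  j₁+j₂+J+1=6
(j₁±m₁, j₂±m₂, J±M) = (2,3,1,2,0,2)
P² = 12/5
sum k=1..1:
  [1] −1/4 = -1/4
S = -1/4
C² = P²·S² = 3/20 ; C = -0.387298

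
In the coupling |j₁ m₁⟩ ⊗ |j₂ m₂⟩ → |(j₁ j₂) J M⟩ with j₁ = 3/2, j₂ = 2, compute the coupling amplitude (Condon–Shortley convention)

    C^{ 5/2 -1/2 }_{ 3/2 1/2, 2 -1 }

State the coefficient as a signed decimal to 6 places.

+0.597614

j₁+j₂−J=1  J+j₁−j₂=2  J−j₁+j₂=3  j₁+j₂+J+1=7
(j₁±m₁, j₂±m₂, J±M) = (2,1,1,3,2,3)
P² = 72/35
sum k=0..1:
  [0] +1/2 = 1/2
  [1] −1/12 = -1/12
S = 5/12
C² = P²·S² = 5/14 ; C = +0.597614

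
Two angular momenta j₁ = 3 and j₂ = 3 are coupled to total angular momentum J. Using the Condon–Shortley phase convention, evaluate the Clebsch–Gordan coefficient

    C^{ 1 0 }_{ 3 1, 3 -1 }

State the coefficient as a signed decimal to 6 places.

+√(1/28) ≈ +0.188982

√[3·5!1!1!/8! · 4!2!2!4!1!1!] = √(144/7)
  +(−1)^1/∏(1,4,1,1,0,0)! = -1/24  (running -1/24)
  +(−1)^2/∏(2,3,0,0,1,1)! = 1/12  (running 1/24)
⟨..|..⟩ = √(144/7)·(1/24) = +0.188982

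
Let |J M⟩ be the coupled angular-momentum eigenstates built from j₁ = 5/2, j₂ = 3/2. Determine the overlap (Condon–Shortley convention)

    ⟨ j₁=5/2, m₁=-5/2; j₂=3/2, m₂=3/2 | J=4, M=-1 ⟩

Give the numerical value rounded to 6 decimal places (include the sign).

+0.133631

triangle: 0!*5!*3!/9! = 720/362880
(j±m)!: 0!*5!*3!*0!*3!*5! = 518400
prefactor² = (2J+1)*Δ*N² = 64800/7
  k=0: +1/(0!*0!*5!*3!*0!*0!) = 1/720
Σ = 1/720  ⇒  CG² = 64800/7*1/720² = 1/56
CG = +√(1/56) = +0.133631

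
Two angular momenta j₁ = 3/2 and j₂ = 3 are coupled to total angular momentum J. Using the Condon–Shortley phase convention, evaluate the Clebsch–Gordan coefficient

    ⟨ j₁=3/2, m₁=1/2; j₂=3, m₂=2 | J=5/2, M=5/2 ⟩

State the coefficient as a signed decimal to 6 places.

−√(5/14) = -0.597614

√[6·2!1!4!/8! · 2!1!5!1!5!0!] = √(1440/7)
  +(−1)^1/∏(1,1,0,4,1,0)! = -1/24  (running -1/24)
⟨..|..⟩ = √(1440/7)·(-1/24) = -0.597614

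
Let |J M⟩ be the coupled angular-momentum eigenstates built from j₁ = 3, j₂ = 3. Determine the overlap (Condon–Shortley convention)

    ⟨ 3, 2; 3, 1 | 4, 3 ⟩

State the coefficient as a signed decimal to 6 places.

-0.301511  (= −√(1/11))

√[9·2!4!4!/11! · 5!1!4!2!7!1!] = √(82944/11)
  +(−1)^0/∏(0,2,1,4,3,0)! = 1/288  (running 1/288)
  +(−1)^1/∏(1,1,0,3,4,1)! = -1/144  (running -1/288)
⟨..|..⟩ = √(82944/11)·(-1/288) = -0.301511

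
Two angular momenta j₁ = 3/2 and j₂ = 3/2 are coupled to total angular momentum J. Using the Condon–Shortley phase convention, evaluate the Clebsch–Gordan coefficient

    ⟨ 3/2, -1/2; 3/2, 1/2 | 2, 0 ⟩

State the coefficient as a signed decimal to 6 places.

−√(1/4) ≈ -0.500000

triangle: 1!·2!·2!/6! = 4/720
(j±m)!: 1!·2!·2!·1!·2!·2! = 16
prefactor² = (2J+1)·Δ·N² = 4/9
  k=0: +1/(0!·1!·2!·2!·0!·0!) = 1/4
  k=1: −1/(1!·0!·1!·1!·1!·1!) = -1
Σ = -3/4  ⇒  CG² = 4/9·(-3/4)² = 1/4
CG = −√(1/4) = -0.500000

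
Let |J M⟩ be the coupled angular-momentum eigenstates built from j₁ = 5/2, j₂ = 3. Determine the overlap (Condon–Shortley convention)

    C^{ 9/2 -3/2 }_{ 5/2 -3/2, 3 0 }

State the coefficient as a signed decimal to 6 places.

−√(45/154) ≈ -0.540562

triangle: 1!×4!×5!/11! = 2880/39916800
(j±m)!: 1!×4!×3!×3!×3!×6! = 3732480
prefactor² = (2J+1)×Δ×N² = 207360/77
  k=0: +1/(0!×1!×4!×3!×0!×2!) = 1/288
  k=1: −1/(1!×0!×3!×2!×1!×3!) = -1/72
Σ = -1/96  ⇒  CG² = 207360/77×(-1/96)² = 45/154
CG = −√(45/154) = -0.540562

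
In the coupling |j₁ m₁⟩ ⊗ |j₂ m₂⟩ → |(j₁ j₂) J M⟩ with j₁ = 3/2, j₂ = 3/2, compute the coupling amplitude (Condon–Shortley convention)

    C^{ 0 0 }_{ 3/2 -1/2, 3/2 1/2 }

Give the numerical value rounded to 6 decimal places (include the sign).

+0.500000

j₁+j₂−J=3  J+j₁−j₂=0  J−j₁+j₂=0  j₁+j₂+J+1=4
(j₁±m₁, j₂±m₂, J±M) = (1,2,2,1,0,0)
P² = 1
sum k=2..2:
  [2] +1/2 = 1/2
S = 1/2
C² = P²·S² = 1/4 ; C = +0.500000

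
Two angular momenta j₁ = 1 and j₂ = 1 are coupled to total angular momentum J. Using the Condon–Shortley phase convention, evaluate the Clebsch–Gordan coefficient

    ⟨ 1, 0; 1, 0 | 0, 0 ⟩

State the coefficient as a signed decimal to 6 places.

j₁+j₂−J=2  J+j₁−j₂=0  J−j₁+j₂=0  j₁+j₂+J+1=3
(j₁±m₁, j₂±m₂, J±M) = (1,1,1,1,0,0)
P² = 1/3
sum k=1..1:
  [1] −1/1 = -1
S = -1
C² = P²·S² = 1/3 ; C = -0.577350

−√(1/3) ≈ -0.577350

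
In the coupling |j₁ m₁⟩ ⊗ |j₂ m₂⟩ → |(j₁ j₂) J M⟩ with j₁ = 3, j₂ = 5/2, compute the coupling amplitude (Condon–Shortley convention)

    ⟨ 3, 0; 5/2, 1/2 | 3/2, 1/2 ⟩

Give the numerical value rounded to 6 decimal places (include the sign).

j₁+j₂−J=4  J+j₁−j₂=2  J−j₁+j₂=1  j₁+j₂+J+1=8
(j₁±m₁, j₂±m₂, J±M) = (3,3,3,2,2,1)
P² = 144/35
sum k=2..3:
  [2] +1/4 = 1/4
  [3] −1/12 = -1/12
S = 1/6
C² = P²·S² = 4/35 ; C = +0.338062

+√(4/35) ≈ +0.338062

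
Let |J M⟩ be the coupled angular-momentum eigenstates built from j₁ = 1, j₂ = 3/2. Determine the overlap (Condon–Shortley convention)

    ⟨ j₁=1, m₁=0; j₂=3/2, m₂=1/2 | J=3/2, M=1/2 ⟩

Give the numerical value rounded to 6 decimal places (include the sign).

−√(1/15) ≈ -0.258199

√[4·1!1!2!/5! · 1!1!2!1!2!1!] = √(4/15)
  +(−1)^0/∏(0,1,1,2,0,0)! = 1/2  (running 1/2)
  +(−1)^1/∏(1,0,0,1,1,1)! = -1  (running -1/2)
⟨..|..⟩ = √(4/15)·(-1/2) = -0.258199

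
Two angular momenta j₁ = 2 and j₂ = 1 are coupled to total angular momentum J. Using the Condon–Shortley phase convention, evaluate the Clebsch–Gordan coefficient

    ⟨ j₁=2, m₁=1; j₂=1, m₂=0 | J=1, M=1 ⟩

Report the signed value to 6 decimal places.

-0.547723  (= −√(3/10))

j₁+j₂−J=2  J+j₁−j₂=2  J−j₁+j₂=0  j₁+j₂+J+1=5
(j₁±m₁, j₂±m₂, J±M) = (3,1,1,1,2,0)
P² = 6/5
sum k=1..1:
  [1] −1/2 = -1/2
S = -1/2
C² = P²·S² = 3/10 ; C = -0.547723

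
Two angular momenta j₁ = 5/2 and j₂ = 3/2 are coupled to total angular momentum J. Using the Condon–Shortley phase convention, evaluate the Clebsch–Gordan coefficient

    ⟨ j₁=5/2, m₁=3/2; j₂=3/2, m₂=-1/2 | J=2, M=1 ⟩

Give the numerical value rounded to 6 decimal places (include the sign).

triangle: 2!×3!×1!/7! = 12/5040
(j±m)!: 4!×1!×1!×2!×3!×1! = 288
prefactor² = (2J+1)×Δ×N² = 24/7
  k=0: +1/(0!×2!×1!×1!×2!×0!) = 1/4
  k=1: −1/(1!×1!×0!×0!×3!×1!) = -1/6
Σ = 1/12  ⇒  CG² = 24/7×1/12² = 1/42
CG = +√(1/42) = +0.154303

+0.154303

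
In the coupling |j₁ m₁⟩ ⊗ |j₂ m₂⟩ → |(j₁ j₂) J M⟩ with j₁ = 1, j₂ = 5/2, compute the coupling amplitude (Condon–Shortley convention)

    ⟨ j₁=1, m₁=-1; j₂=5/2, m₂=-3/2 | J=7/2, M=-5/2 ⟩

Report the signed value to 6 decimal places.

triangle: 0!·2!·5!/8! = 240/40320
(j±m)!: 0!·2!·1!·4!·1!·6! = 34560
prefactor² = (2J+1)·Δ·N² = 11520/7
  k=0: +1/(0!·0!·2!·1!·0!·4!) = 1/48
Σ = 1/48  ⇒  CG² = 11520/7·1/48² = 5/7
CG = +√(5/7) = +0.845154

+√(5/7) ≈ +0.845154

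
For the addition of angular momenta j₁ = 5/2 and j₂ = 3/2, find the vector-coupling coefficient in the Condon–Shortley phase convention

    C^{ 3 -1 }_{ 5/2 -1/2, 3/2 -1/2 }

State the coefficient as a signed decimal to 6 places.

j₁+j₂−J=1  J+j₁−j₂=4  J−j₁+j₂=2  j₁+j₂+J+1=8
(j₁±m₁, j₂±m₂, J±M) = (2,3,1,2,2,4)
P² = 48/5
sum k=0..1:
  [0] +1/6 = 1/6
  [1] −1/8 = -1/8
S = 1/24
C² = P²·S² = 1/60 ; C = +0.129099

+0.129099  (= +√(1/60))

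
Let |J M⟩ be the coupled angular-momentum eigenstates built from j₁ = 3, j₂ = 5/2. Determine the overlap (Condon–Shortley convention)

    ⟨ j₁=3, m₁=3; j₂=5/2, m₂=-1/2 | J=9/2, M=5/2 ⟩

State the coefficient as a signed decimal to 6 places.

+√(3/11) = +0.522233

√[10·1!5!4!/11! · 6!0!2!3!7!2!] = √(691200/11)
  +(−1)^0/∏(0,1,0,2,5,2)! = 1/480  (running 1/480)
⟨..|..⟩ = √(691200/11)·(1/480) = +0.522233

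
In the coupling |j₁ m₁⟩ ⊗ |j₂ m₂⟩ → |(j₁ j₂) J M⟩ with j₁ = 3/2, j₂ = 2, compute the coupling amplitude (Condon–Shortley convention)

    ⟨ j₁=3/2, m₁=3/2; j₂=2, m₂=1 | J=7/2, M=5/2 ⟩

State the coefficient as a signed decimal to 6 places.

+√(4/7) ≈ +0.755929

√[8·0!3!4!/8! · 3!0!3!1!6!1!] = √(5184/7)
  +(−1)^0/∏(0,0,0,3,3,1)! = 1/36  (running 1/36)
⟨..|..⟩ = √(5184/7)·(1/36) = +0.755929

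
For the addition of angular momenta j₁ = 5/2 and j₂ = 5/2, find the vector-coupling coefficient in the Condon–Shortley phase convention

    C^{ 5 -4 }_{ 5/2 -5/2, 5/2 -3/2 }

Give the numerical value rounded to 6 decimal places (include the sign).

j₁+j₂−J=0  J+j₁−j₂=5  J−j₁+j₂=5  j₁+j₂+J+1=11
(j₁±m₁, j₂±m₂, J±M) = (0,5,1,4,1,9)
P² = 4147200
sum k=0..0:
  [0] +1/2880 = 1/2880
S = 1/2880
C² = P²·S² = 1/2 ; C = +0.707107

+√(1/2) = +0.707107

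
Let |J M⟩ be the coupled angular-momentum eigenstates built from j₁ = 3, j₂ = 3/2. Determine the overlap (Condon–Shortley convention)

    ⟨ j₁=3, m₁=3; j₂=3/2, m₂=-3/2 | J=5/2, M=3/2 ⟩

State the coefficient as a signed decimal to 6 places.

j₁+j₂−J=2  J+j₁−j₂=4  J−j₁+j₂=1  j₁+j₂+J+1=8
(j₁±m₁, j₂±m₂, J±M) = (6,0,0,3,4,1)
P² = 5184/7
sum k=0..0:
  [0] +1/48 = 1/48
S = 1/48
C² = P²·S² = 9/28 ; C = +0.566947

+0.566947  (= +√(9/28))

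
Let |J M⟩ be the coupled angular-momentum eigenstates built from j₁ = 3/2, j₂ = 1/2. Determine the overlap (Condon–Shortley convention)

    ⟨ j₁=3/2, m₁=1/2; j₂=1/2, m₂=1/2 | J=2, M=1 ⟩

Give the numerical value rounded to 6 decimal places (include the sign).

+0.866025  (= +√(3/4))

j₁+j₂−J=0  J+j₁−j₂=3  J−j₁+j₂=1  j₁+j₂+J+1=5
(j₁±m₁, j₂±m₂, J±M) = (2,1,1,0,3,1)
P² = 3
sum k=0..0:
  [0] +1/2 = 1/2
S = 1/2
C² = P²·S² = 3/4 ; C = +0.866025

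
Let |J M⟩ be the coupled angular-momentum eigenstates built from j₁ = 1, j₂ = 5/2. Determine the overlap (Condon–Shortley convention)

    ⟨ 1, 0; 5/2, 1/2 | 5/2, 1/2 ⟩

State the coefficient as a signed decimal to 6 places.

-0.169031

triangle: 1!*1!*4!/7! = 24/5040
(j±m)!: 1!*1!*3!*2!*3!*2! = 144
prefactor² = (2J+1)*Δ*N² = 144/35
  k=0: +1/(0!*1!*1!*3!*0!*1!) = 1/6
  k=1: −1/(1!*0!*0!*2!*1!*2!) = -1/4
Σ = -1/12  ⇒  CG² = 144/35*(-1/12)² = 1/35
CG = −√(1/35) = -0.169031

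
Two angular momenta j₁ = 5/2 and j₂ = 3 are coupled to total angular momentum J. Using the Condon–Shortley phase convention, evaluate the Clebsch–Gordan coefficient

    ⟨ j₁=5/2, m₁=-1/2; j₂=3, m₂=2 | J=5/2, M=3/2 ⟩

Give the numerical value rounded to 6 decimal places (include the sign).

j₁+j₂−J=3  J+j₁−j₂=2  J−j₁+j₂=3  j₁+j₂+J+1=9
(j₁±m₁, j₂±m₂, J±M) = (2,3,5,1,4,1)
P² = 288/7
sum k=2..3:
  [2] +1/12 = 1/12
  [3] −1/24 = -1/24
S = 1/24
C² = P²·S² = 1/14 ; C = +0.267261

+0.267261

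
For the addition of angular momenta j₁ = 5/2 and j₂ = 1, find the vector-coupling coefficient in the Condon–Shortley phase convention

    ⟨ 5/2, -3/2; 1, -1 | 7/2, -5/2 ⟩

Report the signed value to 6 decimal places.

+√(5/7) ≈ +0.845154

triangle: 0!*5!*2!/8! = 240/40320
(j±m)!: 1!*4!*0!*2!*1!*6! = 34560
prefactor² = (2J+1)*Δ*N² = 11520/7
  k=0: +1/(0!*0!*4!*0!*1!*2!) = 1/48
Σ = 1/48  ⇒  CG² = 11520/7*1/48² = 5/7
CG = +√(5/7) = +0.845154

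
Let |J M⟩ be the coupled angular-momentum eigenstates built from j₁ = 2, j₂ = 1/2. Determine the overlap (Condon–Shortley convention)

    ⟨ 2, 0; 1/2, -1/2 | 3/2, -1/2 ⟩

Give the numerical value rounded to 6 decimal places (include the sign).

√[4·1!3!0!/5! · 2!2!0!1!1!2!] = √(8/5)
  +(−1)^0/∏(0,1,2,0,1,0)! = 1/2  (running 1/2)
⟨..|..⟩ = √(8/5)·(1/2) = +0.632456

+0.632456  (= +√(2/5))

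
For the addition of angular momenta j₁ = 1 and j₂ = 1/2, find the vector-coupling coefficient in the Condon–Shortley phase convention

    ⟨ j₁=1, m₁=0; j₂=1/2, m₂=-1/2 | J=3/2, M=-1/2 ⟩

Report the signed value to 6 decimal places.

+√(2/3) = +0.816497

√[4·0!2!1!/4! · 1!1!0!1!1!2!] = √(2/3)
  +(−1)^0/∏(0,0,1,0,1,1)! = 1  (running 1)
⟨..|..⟩ = √(2/3)·(1) = +0.816497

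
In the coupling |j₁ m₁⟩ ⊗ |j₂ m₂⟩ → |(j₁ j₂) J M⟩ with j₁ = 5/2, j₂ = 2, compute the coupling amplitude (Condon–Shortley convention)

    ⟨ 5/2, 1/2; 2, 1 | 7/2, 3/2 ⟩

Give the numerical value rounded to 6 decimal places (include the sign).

-0.308607

√[8·1!4!3!/9! · 3!2!3!1!5!2!] = √(384/7)
  +(−1)^0/∏(0,1,2,3,2,0)! = 1/24  (running 1/24)
  +(−1)^1/∏(1,0,1,2,3,1)! = -1/12  (running -1/24)
⟨..|..⟩ = √(384/7)·(-1/24) = -0.308607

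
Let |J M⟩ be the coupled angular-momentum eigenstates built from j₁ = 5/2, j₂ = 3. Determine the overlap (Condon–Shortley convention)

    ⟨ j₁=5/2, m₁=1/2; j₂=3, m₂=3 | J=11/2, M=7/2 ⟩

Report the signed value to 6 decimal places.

triangle: 0!×5!×6!/12! = 86400/479001600
(j±m)!: 3!×2!×6!×0!×9!×2! = 6270566400
prefactor² = (2J+1)×Δ×N² = 149299200/11
  k=0: +1/(0!×0!×2!×6!×3!×0!) = 1/8640
Σ = 1/8640  ⇒  CG² = 149299200/11×1/8640² = 2/11
CG = +√(2/11) = +0.426401

+√(2/11) = +0.426401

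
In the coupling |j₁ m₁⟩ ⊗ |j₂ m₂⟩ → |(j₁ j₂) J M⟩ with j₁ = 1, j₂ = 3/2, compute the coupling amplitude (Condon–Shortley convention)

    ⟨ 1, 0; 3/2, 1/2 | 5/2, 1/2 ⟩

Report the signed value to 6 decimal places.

j₁+j₂−J=0  J+j₁−j₂=2  J−j₁+j₂=3  j₁+j₂+J+1=6
(j₁±m₁, j₂±m₂, J±M) = (1,1,2,1,3,2)
P² = 12/5
sum k=0..0:
  [0] +1/2 = 1/2
S = 1/2
C² = P²·S² = 3/5 ; C = +0.774597

+0.774597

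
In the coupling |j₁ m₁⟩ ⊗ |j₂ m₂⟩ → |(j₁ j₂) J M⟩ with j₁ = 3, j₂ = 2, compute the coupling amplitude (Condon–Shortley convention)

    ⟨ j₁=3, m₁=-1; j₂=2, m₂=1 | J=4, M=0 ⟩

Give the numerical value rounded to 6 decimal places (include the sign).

j₁+j₂−J=1  J+j₁−j₂=5  J−j₁+j₂=3  j₁+j₂+J+1=10
(j₁±m₁, j₂±m₂, J±M) = (2,4,3,1,4,4)
P² = 10368/35
sum k=0..1:
  [0] +1/144 = 1/144
  [1] −1/24 = -1/24
S = -5/144
C² = P²·S² = 5/14 ; C = -0.597614

-0.597614  (= −√(5/14))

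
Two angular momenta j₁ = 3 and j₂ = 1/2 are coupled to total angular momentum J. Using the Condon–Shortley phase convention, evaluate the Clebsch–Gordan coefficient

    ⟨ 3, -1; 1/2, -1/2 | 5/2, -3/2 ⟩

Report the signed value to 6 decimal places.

+0.534522  (= +√(2/7))

j₁+j₂−J=1  J+j₁−j₂=5  J−j₁+j₂=0  j₁+j₂+J+1=7
(j₁±m₁, j₂±m₂, J±M) = (2,4,0,1,1,4)
P² = 1152/7
sum k=0..0:
  [0] +1/24 = 1/24
S = 1/24
C² = P²·S² = 2/7 ; C = +0.534522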